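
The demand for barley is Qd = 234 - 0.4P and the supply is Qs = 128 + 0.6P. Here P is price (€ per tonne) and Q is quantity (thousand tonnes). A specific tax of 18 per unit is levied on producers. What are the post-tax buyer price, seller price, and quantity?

With a tax of 18 on producers, they supply based on the net price P_s = P_b - 18, so Qs = 117.2 + 0.6P_b.
Equate demand and the shifted supply: 234 - 0.4P_b = 117.2 + 0.6P_b, giving P_b = 116.8, so P_b = 116.8.
Then P_s = 116.8 - 18 = 98.8 and Q = 234 - 0.4(116.8) = 187.28.

P_b = 116.8, P_s = 98.8, Q = 187.28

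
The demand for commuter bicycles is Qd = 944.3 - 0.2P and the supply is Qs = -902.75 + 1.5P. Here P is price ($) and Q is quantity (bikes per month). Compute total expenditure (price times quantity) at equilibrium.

The market clears where 944.3 - 0.2P = -902.75 + 1.5P. Rearranging, 1.7P = 1847.05, hence P* = 1086.5.
Then Q* = 944.3 - 0.2(1086.5) = 727.
Total expenditure = P* × Q* = 1086.5 × 727 = 789885.5.

Total expenditure = 789885.5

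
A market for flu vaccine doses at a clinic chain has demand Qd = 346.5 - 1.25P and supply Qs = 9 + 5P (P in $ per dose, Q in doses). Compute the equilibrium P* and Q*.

Equating demand and supply, 346.5 - 1.25P = 9 + 5P gives 6.25P = 337.5, so P* = 54.
Then Q* = 346.5 - 1.25(54) = 279.

P* = 54, Q* = 279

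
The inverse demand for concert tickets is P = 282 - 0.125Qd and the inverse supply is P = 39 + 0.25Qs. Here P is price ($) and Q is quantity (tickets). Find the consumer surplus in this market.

Consumer surplus = 26244

Rewriting in direct form: Qd = 2256 - 8P and Qs = -156 + 4P.
The market clears where 2256 - 8P = -156 + 4P. Rearranging, 12P = 2412, hence P* = 201.
Substitute back: Q* = 2256 - 8(201) = 648.
Demand choke price (Qd = 0): P = 2256/8 = 282. Consumer surplus = ½ × (282 - 201) × 648 = 26244.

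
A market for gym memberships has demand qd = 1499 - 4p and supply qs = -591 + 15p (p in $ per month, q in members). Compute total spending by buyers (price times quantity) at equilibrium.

Set qd = qs: 1499 - 4p = -591 + 15p, so 2090 = 19p and p* = 110.
From the demand curve, q* = 1499 - 4(110) = 1059.
Total spending by buyers = p* × q* = 110 × 1059 = 116490.

Total spending by buyers = 116490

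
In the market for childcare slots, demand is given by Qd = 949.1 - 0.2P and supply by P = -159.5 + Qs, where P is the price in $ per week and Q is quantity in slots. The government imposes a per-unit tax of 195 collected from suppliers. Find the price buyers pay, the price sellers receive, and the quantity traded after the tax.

P_b = 820.5, P_s = 625.5, Q = 785

Inverting to quantity form: Qs = 159.5 + P.
With a tax of 195 on suppliers, they supply based on the net price P_s = P_b - 195, so Qs = -35.5 + P_b.
Equate demand and the shifted supply: 949.1 - 0.2P_b = -35.5 + P_b, giving 1.2P_b = 984.6, so P_b = 820.5.
So P_s = 625.5 and the quantity traded is Q = 949.1 - 0.2(820.5) = 785.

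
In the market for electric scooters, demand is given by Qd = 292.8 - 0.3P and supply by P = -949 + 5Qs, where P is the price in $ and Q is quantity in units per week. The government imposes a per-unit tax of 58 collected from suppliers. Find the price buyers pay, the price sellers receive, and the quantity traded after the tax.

In direct form, Qs = 189.8 + 0.2P.
With a tax of 58 on suppliers, they supply based on the net price P_s = P_b - 58, so Qs = 178.2 + 0.2P_b.
Equate demand and the shifted supply: 292.8 - 0.3P_b = 178.2 + 0.2P_b, giving 0.5P_b = 114.6, so P_b = 229.2.
Then P_s = 229.2 - 58 = 171.2 and Q = 292.8 - 0.3(229.2) = 224.04.

P_b = 229.2, P_s = 171.2, Q = 224.04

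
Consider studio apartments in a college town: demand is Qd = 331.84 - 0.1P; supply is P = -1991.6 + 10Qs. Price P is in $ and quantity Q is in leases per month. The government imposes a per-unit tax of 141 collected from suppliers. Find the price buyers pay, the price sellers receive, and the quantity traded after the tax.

P_b = 733.9, P_s = 592.9, Q = 258.45

Rewriting in direct form: Qs = 199.16 + 0.1P.
With a tax of 141 on suppliers, they supply based on the net price P_s = P_b - 141, so Qs = 185.06 + 0.1P_b.
Set Qd = Qs: 331.84 - 0.1P_b = 185.06 + 0.1P_b, so 146.78 = 0.2P_b and P_b = 733.9.
Then P_s = 733.9 - 141 = 592.9 and Q = 331.84 - 0.1(733.9) = 258.45.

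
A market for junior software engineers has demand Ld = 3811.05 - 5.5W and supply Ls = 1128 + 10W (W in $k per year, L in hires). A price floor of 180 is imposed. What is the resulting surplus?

Evaluating both curves at the floor price 180 gives Ld = 2821.05, Ls = 2928.
Surplus = Ls - Ld = 2928 - 2821.05 = 106.95.

Surplus = 106.95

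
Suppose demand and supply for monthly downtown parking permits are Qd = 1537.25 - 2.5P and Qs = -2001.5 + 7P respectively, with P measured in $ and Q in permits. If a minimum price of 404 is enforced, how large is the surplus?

With P fixed at 404, quantity demanded is 527.25 and quantity supplied is 826.5.
Surplus = Qs - Qd = 826.5 - 527.25 = 299.25.

Surplus = 299.25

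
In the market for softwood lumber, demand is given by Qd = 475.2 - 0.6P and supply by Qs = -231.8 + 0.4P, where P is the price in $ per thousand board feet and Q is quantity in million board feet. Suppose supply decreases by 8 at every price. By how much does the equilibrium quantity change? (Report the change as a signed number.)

The market clears where 475.2 - 0.6P = -231.8 + 0.4P. Rearranging, P = 707, hence P* = 707.
From the demand curve, Q* = 475.2 - 0.6(707) = 51.
After the shift, supply is Qs = -239.8 + 0.4P.
Re-solving, P = 715 gives P = 715 and Q = 46.2.
ΔQ = 46.2 - 51 = -4.8.

ΔQ = -4.8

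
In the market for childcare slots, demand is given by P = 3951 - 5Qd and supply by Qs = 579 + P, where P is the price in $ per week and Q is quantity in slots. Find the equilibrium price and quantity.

P* = 176, Q* = 755

Inverting to quantity form: Qd = 790.2 - 0.2P.
At equilibrium Qd = Qs, so 790.2 - 0.2P = 579 + P; collecting terms, 211.2 = 1.2P and P* = 176.
Plugging P* into demand: Q* = 790.2 - 0.2(176) = 755.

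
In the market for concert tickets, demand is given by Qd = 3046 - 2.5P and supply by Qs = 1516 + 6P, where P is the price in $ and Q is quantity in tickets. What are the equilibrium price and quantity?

P* = 180, Q* = 2596

The market clears where 3046 - 2.5P = 1516 + 6P. Rearranging, 8.5P = 1530, hence P* = 180.
Substitute back: Q* = 3046 - 2.5(180) = 2596.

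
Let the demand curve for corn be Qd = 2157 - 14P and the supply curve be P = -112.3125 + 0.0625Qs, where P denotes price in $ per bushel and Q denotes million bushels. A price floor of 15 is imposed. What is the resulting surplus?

Rewriting in direct form: Qs = 1797 + 16P.
Evaluating both curves at the floor price 15 gives Qd = 1947, Qs = 2037.
Surplus = Qs - Qd = 2037 - 1947 = 90.

Surplus = 90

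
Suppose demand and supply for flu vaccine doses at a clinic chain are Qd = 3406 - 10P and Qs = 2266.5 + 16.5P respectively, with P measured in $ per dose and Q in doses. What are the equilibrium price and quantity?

The market clears where 3406 - 10P = 2266.5 + 16.5P. Rearranging, 26.5P = 1139.5, hence P* = 43.
Plugging P* into demand: Q* = 3406 - 10(43) = 2976.

P* = 43, Q* = 2976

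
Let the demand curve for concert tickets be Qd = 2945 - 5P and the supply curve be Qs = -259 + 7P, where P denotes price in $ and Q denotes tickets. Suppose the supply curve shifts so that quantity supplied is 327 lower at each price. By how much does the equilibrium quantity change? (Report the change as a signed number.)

ΔQ = -136.25

The market clears where 2945 - 5P = -259 + 7P. Rearranging, 12P = 3204, hence P* = 267.
Substitute back: Q* = 2945 - 5(267) = 1610.
After the shift, supply is Qs = -586 + 7P.
New equilibrium: 3531 = 12P, so P = 294.25 and Q = 1473.75.
ΔQ = 1473.75 - 1610 = -136.25.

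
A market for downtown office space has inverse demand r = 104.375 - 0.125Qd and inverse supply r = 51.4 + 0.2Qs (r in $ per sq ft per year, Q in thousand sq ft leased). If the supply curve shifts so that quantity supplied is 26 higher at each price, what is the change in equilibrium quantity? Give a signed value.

Solving each curve for Q: Qd = 835 - 8r and Qs = -257 + 5r.
Equating demand and supply, 835 - 8r = -257 + 5r gives 13r = 1092, so r* = 84.
Then Q* = 835 - 8(84) = 163.
After the shift, supply is Qs = -231 + 5r.
New equilibrium: 1066 = 13r, so r = 82 and Q = 179.
ΔQ = 179 - 163 = 16.

ΔQ = 16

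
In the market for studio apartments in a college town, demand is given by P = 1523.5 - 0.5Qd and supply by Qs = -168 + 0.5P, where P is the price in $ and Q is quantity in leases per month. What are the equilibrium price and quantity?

In direct form, Qd = 3047 - 2P.
The market clears where 3047 - 2P = -168 + 0.5P. Rearranging, 2.5P = 3215, hence P* = 1286.
Then Q* = 3047 - 2(1286) = 475.

P* = 1286, Q* = 475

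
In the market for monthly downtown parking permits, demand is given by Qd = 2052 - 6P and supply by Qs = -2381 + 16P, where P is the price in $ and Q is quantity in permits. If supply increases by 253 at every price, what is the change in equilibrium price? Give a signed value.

ΔP = -11.5

Set Qd = Qs: 2052 - 6P = -2381 + 16P, so 4433 = 22P and P* = 201.5.
From the demand curve, Q* = 2052 - 6(201.5) = 843.
After the shift, supply is Qs = -2128 + 16P.
The new intersection has 4180 = 22P, i.e. P = 190, Q = 912.
ΔP = 190 - 201.5 = -11.5.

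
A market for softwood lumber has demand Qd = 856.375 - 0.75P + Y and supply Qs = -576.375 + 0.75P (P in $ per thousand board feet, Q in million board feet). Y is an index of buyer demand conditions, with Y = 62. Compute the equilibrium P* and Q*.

With Y = 62, demand is Qd = 918.375 - 0.75P.
The market clears where 918.375 - 0.75P = -576.375 + 0.75P. Rearranging, 1.5P = 1494.75, hence P* = 996.5.
Plugging P* into demand: Q* = 918.375 - 0.75(996.5) = 171.

P* = 996.5, Q* = 171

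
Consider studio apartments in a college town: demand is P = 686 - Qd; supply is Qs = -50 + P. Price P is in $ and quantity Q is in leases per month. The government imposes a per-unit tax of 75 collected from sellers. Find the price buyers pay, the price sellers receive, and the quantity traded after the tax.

P_b = 405.5, P_s = 330.5, Q = 280.5

Inverting to quantity form: Qd = 686 - P.
With a tax of 75 on sellers, they supply based on the net price P_s = P_b - 75, so Qs = -125 + P_b.
Equate demand and the shifted supply: 686 - P_b = -125 + P_b, giving 2P_b = 811, so P_b = 405.5.
Then P_s = 405.5 - 75 = 330.5 and Q = 686 - 405.5 = 280.5.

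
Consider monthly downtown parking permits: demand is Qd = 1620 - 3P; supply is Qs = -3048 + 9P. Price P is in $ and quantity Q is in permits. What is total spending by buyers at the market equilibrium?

Total spending by buyers = 176217

Equating demand and supply, 1620 - 3P = -3048 + 9P gives 12P = 4668, so P* = 389.
From the demand curve, Q* = 1620 - 3(389) = 453.
Total spending by buyers = P* × Q* = 389 × 453 = 176217.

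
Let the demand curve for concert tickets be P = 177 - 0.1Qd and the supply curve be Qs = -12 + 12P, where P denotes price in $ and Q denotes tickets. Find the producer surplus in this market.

In direct form, Qd = 1770 - 10P.
The market clears where 1770 - 10P = -12 + 12P. Rearranging, 22P = 1782, hence P* = 81.
Plugging P* into demand: Q* = 1770 - 10(81) = 960.
Supply choke price (Qs = 0): P = 1. Producer surplus = ½ × (81 - 1) × 960 = 38400.

Producer surplus = 38400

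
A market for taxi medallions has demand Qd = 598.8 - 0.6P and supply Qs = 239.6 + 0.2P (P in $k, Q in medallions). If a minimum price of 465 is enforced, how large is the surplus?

Surplus = 12.8

Evaluating both curves at the floor price 465 gives Qd = 319.8, Qs = 332.6.
Surplus = Qs - Qd = 332.6 - 319.8 = 12.8.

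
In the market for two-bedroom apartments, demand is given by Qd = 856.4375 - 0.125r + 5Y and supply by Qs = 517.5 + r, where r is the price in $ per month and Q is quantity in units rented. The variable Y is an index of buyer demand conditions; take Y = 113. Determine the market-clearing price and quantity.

With Y = 113, demand is Qd = 1421.4375 - 0.125r.
Equating demand and supply, 1421.4375 - 0.125r = 517.5 + r gives 1.125r = 903.9375, so r* = 803.5.
Then Q* = 1421.4375 - 0.125(803.5) = 1321.

r* = 803.5, Q* = 1321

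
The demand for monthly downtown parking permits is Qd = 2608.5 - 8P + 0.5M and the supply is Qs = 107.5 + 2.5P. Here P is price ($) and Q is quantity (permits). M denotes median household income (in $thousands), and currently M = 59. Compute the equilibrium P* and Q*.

P* = 241, Q* = 710

With M = 59, demand is Qd = 2638 - 8P.
At equilibrium Qd = Qs, so 2638 - 8P = 107.5 + 2.5P; collecting terms, 2530.5 = 10.5P and P* = 241.
Substitute back: Q* = 2638 - 8(241) = 710.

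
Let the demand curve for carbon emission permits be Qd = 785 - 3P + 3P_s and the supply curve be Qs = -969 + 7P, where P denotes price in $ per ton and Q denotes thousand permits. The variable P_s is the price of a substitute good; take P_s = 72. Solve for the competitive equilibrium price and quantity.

P* = 197, Q* = 410

With P_s = 72, demand is Qd = 1001 - 3P.
At equilibrium Qd = Qs, so 1001 - 3P = -969 + 7P; collecting terms, 1970 = 10P and P* = 197.
Plugging P* into demand: Q* = 1001 - 3(197) = 410.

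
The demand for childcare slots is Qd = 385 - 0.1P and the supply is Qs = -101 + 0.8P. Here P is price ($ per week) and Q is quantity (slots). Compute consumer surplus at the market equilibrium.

Set Qd = Qs: 385 - 0.1P = -101 + 0.8P, so 486 = 0.9P and P* = 540.
Plugging P* into demand: Q* = 385 - 0.1(540) = 331.
Demand choke price (Qd = 0): P = 385/0.1 = 3850. Consumer surplus = ½ × (3850 - 540) × 331 = 547805.

Consumer surplus = 547805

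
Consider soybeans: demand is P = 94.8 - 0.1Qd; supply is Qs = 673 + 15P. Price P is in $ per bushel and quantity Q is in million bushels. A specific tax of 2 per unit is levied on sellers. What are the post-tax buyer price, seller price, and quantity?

P_b = 12.2, P_s = 10.2, Q = 826

In direct form, Qd = 948 - 10P.
The tax drives a wedge P_b - P_s = 2. Substituting P_s = P_b - 2 into supply: Qs = 643 + 15P_b.
Set Qd = Qs: 948 - 10P_b = 643 + 15P_b, so 305 = 25P_b and P_b = 12.2.
Then P_s = 12.2 - 2 = 10.2 and Q = 948 - 10(12.2) = 826.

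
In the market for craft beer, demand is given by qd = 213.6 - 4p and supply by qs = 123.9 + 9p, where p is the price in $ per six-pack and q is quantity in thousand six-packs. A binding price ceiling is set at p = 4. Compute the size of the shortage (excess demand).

Evaluating both curves at the ceiling price 4 gives qd = 197.6, qs = 159.9.
Shortage = qd - qs = 197.6 - 159.9 = 37.7.

Shortage = 37.7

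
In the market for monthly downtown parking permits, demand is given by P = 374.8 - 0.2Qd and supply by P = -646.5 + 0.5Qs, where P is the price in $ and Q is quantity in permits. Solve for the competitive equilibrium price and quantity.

P* = 83, Q* = 1459

In direct form, Qd = 1874 - 5P and Qs = 1293 + 2P.
The market clears where 1874 - 5P = 1293 + 2P. Rearranging, 7P = 581, hence P* = 83.
Then Q* = 1874 - 5(83) = 1459.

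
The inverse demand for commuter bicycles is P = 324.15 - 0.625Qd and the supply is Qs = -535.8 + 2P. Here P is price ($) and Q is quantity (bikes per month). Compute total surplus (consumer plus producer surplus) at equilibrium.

Rewriting in direct form: Qd = 518.64 - 1.6P.
Set Qd = Qs: 518.64 - 1.6P = -535.8 + 2P, so 1054.44 = 3.6P and P* = 292.9.
Plugging P* into demand: Q* = 518.64 - 1.6(292.9) = 50.
Demand choke price = 324.15; supply choke price = 267.9. CS = ½(324.15 - 292.9)(50) = 781.25; PS = ½(292.9 - 267.9)(50) = 625. Total surplus = 1406.25.

Total surplus = 1406.25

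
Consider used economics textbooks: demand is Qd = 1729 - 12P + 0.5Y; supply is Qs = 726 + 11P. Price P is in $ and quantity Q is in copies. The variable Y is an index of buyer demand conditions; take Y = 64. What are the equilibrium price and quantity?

P* = 45, Q* = 1221

With Y = 64, demand is Qd = 1761 - 12P.
Set Qd = Qs: 1761 - 12P = 726 + 11P, so 1035 = 23P and P* = 45.
Substitute back: Q* = 1761 - 12(45) = 1221.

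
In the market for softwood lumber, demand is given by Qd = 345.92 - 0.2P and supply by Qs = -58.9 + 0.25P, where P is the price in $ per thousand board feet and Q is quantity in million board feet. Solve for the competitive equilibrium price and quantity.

The market clears where 345.92 - 0.2P = -58.9 + 0.25P. Rearranging, 0.45P = 404.82, hence P* = 899.6.
Substitute back: Q* = 345.92 - 0.2(899.6) = 166.

P* = 899.6, Q* = 166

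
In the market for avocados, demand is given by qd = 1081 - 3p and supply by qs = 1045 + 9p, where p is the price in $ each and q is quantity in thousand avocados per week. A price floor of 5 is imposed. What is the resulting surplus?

Surplus = 24

At p = 5: qd = 1066 and qs = 1090.
Surplus = qs - qd = 1090 - 1066 = 24.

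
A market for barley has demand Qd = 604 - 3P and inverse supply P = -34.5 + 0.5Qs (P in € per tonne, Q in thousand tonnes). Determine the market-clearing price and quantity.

Solving each curve for Q: Qs = 69 + 2P.
Equating demand and supply, 604 - 3P = 69 + 2P gives 5P = 535, so P* = 107.
Then Q* = 604 - 3(107) = 283.

P* = 107, Q* = 283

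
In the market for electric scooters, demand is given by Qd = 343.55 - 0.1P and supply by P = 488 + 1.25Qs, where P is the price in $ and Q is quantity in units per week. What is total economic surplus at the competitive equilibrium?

Total surplus = 386122.5

Inverting to quantity form: Qs = -390.4 + 0.8P.
Equating demand and supply, 343.55 - 0.1P = -390.4 + 0.8P gives 0.9P = 733.95, so P* = 815.5.
Plugging P* into demand: Q* = 343.55 - 0.1(815.5) = 262.
Demand choke price = 3435.5; supply choke price = 488. CS = ½(3435.5 - 815.5)(262) = 343220; PS = ½(815.5 - 488)(262) = 42902.5. Total surplus = 386122.5.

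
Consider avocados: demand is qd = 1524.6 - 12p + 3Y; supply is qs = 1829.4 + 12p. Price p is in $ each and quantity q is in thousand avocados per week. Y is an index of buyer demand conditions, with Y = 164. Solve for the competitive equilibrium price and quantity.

With Y = 164, demand is qd = 2016.6 - 12p.
At equilibrium qd = qs, so 2016.6 - 12p = 1829.4 + 12p; collecting terms, 187.2 = 24p and p* = 7.8.
From the demand curve, q* = 2016.6 - 12(7.8) = 1923.

p* = 7.8, q* = 1923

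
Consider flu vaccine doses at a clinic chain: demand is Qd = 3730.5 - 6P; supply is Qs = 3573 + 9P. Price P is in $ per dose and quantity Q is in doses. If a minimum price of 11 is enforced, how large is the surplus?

Evaluating both curves at the floor price 11 gives Qd = 3664.5, Qs = 3672.
Surplus = Qs - Qd = 3672 - 3664.5 = 7.5.

Surplus = 7.5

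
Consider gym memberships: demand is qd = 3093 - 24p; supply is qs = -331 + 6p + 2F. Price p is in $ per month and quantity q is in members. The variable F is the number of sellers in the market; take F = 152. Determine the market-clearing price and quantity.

p* = 104, q* = 597

With F = 152, supply is qs = -27 + 6p.
Equating demand and supply, 3093 - 24p = -27 + 6p gives 30p = 3120, so p* = 104.
Then q* = 3093 - 24(104) = 597.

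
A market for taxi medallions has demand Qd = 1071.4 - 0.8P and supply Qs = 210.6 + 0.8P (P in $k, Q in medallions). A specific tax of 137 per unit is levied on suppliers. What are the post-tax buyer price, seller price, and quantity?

P_b = 606.5, P_s = 469.5, Q = 586.2

With a tax of 137 on suppliers, they supply based on the net price P_s = P_b - 137, so Qs = 101 + 0.8P_b.
Market clearing requires 1071.4 - 0.8P_b = 101 + 0.8P_b; hence 970.4 = 1.6P_b and P_b = 606.5.
Then P_s = 606.5 - 137 = 469.5 and Q = 1071.4 - 0.8(606.5) = 586.2.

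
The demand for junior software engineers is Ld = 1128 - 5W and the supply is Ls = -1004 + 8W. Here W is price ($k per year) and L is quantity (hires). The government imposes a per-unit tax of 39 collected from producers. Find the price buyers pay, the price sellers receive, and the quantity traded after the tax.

W_b = 188, W_s = 149, L = 188

With a tax of 39 on producers, they supply based on the net price W_s = W_b - 39, so Ls = -1316 + 8W_b.
Set Ld = Ls: 1128 - 5W_b = -1316 + 8W_b, so 2444 = 13W_b and W_b = 188.
Then W_s = 188 - 39 = 149 and L = 1128 - 5(188) = 188.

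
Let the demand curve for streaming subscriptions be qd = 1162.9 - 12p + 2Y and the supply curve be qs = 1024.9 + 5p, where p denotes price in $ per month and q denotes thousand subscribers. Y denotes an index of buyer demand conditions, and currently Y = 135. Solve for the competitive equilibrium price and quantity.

p* = 24, q* = 1144.9

With Y = 135, demand is qd = 1432.9 - 12p.
The market clears where 1432.9 - 12p = 1024.9 + 5p. Rearranging, 17p = 408, hence p* = 24.
From the demand curve, q* = 1432.9 - 12(24) = 1144.9.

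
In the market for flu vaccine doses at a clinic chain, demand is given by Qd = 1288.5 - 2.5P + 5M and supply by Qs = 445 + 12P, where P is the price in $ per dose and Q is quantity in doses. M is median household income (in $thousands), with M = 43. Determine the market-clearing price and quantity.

With M = 43, demand is Qd = 1503.5 - 2.5P.
Equating demand and supply, 1503.5 - 2.5P = 445 + 12P gives 14.5P = 1058.5, so P* = 73.
From the demand curve, Q* = 1503.5 - 2.5(73) = 1321.

P* = 73, Q* = 1321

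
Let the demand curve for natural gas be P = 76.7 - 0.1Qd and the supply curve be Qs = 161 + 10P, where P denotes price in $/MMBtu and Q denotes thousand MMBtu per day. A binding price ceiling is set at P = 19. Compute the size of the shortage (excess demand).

Rewriting in direct form: Qd = 767 - 10P.
Evaluating both curves at the ceiling price 19 gives Qd = 577, Qs = 351.
Shortage = Qd - Qs = 577 - 351 = 226.

Shortage = 226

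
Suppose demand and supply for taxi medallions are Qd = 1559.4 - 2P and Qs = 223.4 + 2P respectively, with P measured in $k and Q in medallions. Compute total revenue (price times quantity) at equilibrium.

At equilibrium Qd = Qs, so 1559.4 - 2P = 223.4 + 2P; collecting terms, 1336 = 4P and P* = 334.
Plugging P* into demand: Q* = 1559.4 - 2(334) = 891.4.
Total revenue = P* × Q* = 334 × 891.4 = 297727.6.

Total revenue = 297727.6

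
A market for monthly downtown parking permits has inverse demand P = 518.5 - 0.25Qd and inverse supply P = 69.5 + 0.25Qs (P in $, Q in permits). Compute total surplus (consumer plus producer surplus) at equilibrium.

Total surplus = 201601

In direct form, Qd = 2074 - 4P and Qs = -278 + 4P.
The market clears where 2074 - 4P = -278 + 4P. Rearranging, 8P = 2352, hence P* = 294.
From the demand curve, Q* = 2074 - 4(294) = 898.
Demand choke price = 518.5; supply choke price = 69.5. CS = ½(518.5 - 294)(898) = 100800.5; PS = ½(294 - 69.5)(898) = 100800.5. Total surplus = 201601.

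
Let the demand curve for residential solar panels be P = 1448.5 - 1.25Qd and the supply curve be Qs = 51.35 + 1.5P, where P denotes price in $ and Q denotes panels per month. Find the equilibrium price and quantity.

P* = 481.5, Q* = 773.6

In direct form, Qd = 1158.8 - 0.8P.
The market clears where 1158.8 - 0.8P = 51.35 + 1.5P. Rearranging, 2.3P = 1107.45, hence P* = 481.5.
Substitute back: Q* = 1158.8 - 0.8(481.5) = 773.6.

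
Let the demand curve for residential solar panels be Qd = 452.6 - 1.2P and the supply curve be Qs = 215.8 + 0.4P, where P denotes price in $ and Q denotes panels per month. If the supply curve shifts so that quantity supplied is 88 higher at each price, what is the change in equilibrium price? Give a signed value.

ΔP = -55

Set Qd = Qs: 452.6 - 1.2P = 215.8 + 0.4P, so 236.8 = 1.6P and P* = 148.
From the demand curve, Q* = 452.6 - 1.2(148) = 275.
After the shift, supply is Qs = 303.8 + 0.4P.
Re-solving, 1.6P = 148.8 gives P = 93 and Q = 341.
ΔP = 93 - 148 = -55.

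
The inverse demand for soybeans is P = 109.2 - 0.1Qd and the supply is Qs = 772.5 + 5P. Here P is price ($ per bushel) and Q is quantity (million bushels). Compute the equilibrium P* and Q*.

Solving each curve for Q: Qd = 1092 - 10P.
Set Qd = Qs: 1092 - 10P = 772.5 + 5P, so 319.5 = 15P and P* = 21.3.
Substitute back: Q* = 1092 - 10(21.3) = 879.

P* = 21.3, Q* = 879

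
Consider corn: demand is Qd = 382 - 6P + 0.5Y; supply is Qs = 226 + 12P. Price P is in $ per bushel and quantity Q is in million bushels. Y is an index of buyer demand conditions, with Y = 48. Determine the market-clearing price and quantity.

With Y = 48, demand is Qd = 406 - 6P.
The market clears where 406 - 6P = 226 + 12P. Rearranging, 18P = 180, hence P* = 10.
Substitute back: Q* = 406 - 6(10) = 346.

P* = 10, Q* = 346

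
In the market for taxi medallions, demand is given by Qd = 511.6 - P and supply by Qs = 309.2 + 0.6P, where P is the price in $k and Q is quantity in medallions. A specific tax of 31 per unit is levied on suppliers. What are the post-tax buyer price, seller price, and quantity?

The tax drives a wedge P_b - P_s = 31. Substituting P_s = P_b - 31 into supply: Qs = 290.6 + 0.6P_b.
Market clearing requires 511.6 - P_b = 290.6 + 0.6P_b; hence 221 = 1.6P_b and P_b = 138.125.
Then P_s = 138.125 - 31 = 107.125 and Q = 511.6 - 138.125 = 373.475.

P_b = 138.125, P_s = 107.125, Q = 373.475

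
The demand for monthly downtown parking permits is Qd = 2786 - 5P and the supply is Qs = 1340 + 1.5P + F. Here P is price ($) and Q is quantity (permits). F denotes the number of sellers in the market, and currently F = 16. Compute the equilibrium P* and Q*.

With F = 16, supply is Qs = 1356 + 1.5P.
Equating demand and supply, 2786 - 5P = 1356 + 1.5P gives 6.5P = 1430, so P* = 220.
From the demand curve, Q* = 2786 - 5(220) = 1686.

P* = 220, Q* = 1686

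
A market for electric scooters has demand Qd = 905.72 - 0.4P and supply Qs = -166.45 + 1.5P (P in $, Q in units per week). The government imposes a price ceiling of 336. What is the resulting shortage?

Evaluating both curves at the ceiling price 336 gives Qd = 771.32, Qs = 337.55.
Shortage = Qd - Qs = 771.32 - 337.55 = 433.77.

Shortage = 433.77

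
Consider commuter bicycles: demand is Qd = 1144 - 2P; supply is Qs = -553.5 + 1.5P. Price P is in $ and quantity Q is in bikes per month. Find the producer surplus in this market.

The market clears where 1144 - 2P = -553.5 + 1.5P. Rearranging, 3.5P = 1697.5, hence P* = 485.
From the demand curve, Q* = 1144 - 2(485) = 174.
Supply choke price (Qs = 0): P = 369. Producer surplus = ½ × (485 - 369) × 174 = 10092.

Producer surplus = 10092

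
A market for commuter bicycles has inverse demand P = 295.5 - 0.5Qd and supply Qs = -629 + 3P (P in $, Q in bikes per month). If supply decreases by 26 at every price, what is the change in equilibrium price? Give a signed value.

ΔP = 5.2

Inverting to quantity form: Qd = 591 - 2P.
Equating demand and supply, 591 - 2P = -629 + 3P gives 5P = 1220, so P* = 244.
Plugging P* into demand: Q* = 591 - 2(244) = 103.
After the shift, supply is Qs = -655 + 3P.
The new intersection has 1246 = 5P, i.e. P = 249.2, Q = 92.6.
ΔP = 249.2 - 244 = 5.2.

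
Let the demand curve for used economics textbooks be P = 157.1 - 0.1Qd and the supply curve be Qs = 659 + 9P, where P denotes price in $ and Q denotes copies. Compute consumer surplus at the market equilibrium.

Solving each curve for Q: Qd = 1571 - 10P.
Equating demand and supply, 1571 - 10P = 659 + 9P gives 19P = 912, so P* = 48.
Then Q* = 1571 - 10(48) = 1091.
Demand choke price (Qd = 0): P = 1571/10 = 157.1. Consumer surplus = ½ × (157.1 - 48) × 1091 = 59514.05.

Consumer surplus = 59514.05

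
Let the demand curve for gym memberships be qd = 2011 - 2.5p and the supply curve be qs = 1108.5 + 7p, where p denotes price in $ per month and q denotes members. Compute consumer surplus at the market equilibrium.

Consumer surplus = 629060.45

At equilibrium qd = qs, so 2011 - 2.5p = 1108.5 + 7p; collecting terms, 902.5 = 9.5p and p* = 95.
Plugging p* into demand: q* = 2011 - 2.5(95) = 1773.5.
Demand choke price (qd = 0): p = 2011/2.5 = 804.4. Consumer surplus = ½ × (804.4 - 95) × 1773.5 = 629060.45.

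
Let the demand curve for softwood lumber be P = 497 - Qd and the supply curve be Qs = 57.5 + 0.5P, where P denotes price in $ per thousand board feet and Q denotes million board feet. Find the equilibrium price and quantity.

Solving each curve for Q: Qd = 497 - P.
Equating demand and supply, 497 - P = 57.5 + 0.5P gives 1.5P = 439.5, so P* = 293.
Then Q* = 497 - 293 = 204.

P* = 293, Q* = 204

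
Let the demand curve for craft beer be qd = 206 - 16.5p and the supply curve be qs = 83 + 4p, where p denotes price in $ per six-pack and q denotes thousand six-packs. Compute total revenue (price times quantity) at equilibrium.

Total revenue = 642

Equating demand and supply, 206 - 16.5p = 83 + 4p gives 20.5p = 123, so p* = 6.
Substitute back: q* = 206 - 16.5(6) = 107.
Total revenue = p* × q* = 6 × 107 = 642.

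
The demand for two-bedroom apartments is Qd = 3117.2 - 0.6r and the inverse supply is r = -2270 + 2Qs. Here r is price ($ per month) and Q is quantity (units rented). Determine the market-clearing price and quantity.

In direct form, Qs = 1135 + 0.5r.
Set Qd = Qs: 3117.2 - 0.6r = 1135 + 0.5r, so 1982.2 = 1.1r and r* = 1802.
Plugging r* into demand: Q* = 3117.2 - 0.6(1802) = 2036.

r* = 1802, Q* = 2036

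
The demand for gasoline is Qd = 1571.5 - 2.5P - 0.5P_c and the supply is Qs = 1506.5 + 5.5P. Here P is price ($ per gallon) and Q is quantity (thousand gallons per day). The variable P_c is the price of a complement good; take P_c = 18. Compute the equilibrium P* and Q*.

With P_c = 18, demand is Qd = 1562.5 - 2.5P.
Set Qd = Qs: 1562.5 - 2.5P = 1506.5 + 5.5P, so 56 = 8P and P* = 7.
Plugging P* into demand: Q* = 1562.5 - 2.5(7) = 1545.

P* = 7, Q* = 1545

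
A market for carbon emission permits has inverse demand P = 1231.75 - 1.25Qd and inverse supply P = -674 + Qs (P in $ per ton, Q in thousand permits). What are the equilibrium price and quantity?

P* = 173, Q* = 847

Solving each curve for Q: Qd = 985.4 - 0.8P and Qs = 674 + P.
Set Qd = Qs: 985.4 - 0.8P = 674 + P, so 311.4 = 1.8P and P* = 173.
From the demand curve, Q* = 985.4 - 0.8(173) = 847.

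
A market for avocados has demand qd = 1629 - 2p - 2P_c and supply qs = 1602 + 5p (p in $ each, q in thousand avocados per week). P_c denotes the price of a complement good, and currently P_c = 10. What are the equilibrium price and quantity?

With P_c = 10, demand is qd = 1609 - 2p.
At equilibrium qd = qs, so 1609 - 2p = 1602 + 5p; collecting terms, 7 = 7p and p* = 1.
Substitute back: q* = 1609 - 2(1) = 1607.

p* = 1, q* = 1607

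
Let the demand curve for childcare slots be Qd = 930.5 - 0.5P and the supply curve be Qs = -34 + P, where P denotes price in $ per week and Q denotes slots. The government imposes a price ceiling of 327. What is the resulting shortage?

Evaluating both curves at the ceiling price 327 gives Qd = 767, Qs = 293.
Shortage = Qd - Qs = 767 - 293 = 474.

Shortage = 474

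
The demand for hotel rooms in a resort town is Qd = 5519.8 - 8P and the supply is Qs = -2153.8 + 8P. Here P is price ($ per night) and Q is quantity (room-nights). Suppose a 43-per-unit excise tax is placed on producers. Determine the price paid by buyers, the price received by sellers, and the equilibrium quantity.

P_b = 501.1, P_s = 458.1, Q = 1511

The tax drives a wedge P_b - P_s = 43. Substituting P_s = P_b - 43 into supply: Qs = -2497.8 + 8P_b.
Equate demand and the shifted supply: 5519.8 - 8P_b = -2497.8 + 8P_b, giving 16P_b = 8017.6, so P_b = 501.1.
So P_s = 458.1 and the quantity traded is Q = 5519.8 - 8(501.1) = 1511.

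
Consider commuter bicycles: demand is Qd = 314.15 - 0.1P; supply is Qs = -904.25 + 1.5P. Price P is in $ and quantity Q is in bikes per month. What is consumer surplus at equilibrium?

Set Qd = Qs: 314.15 - 0.1P = -904.25 + 1.5P, so 1218.4 = 1.6P and P* = 761.5.
Substitute back: Q* = 314.15 - 0.1(761.5) = 238.
Demand choke price (Qd = 0): P = 314.15/0.1 = 3141.5. Consumer surplus = ½ × (3141.5 - 761.5) × 238 = 283220.

Consumer surplus = 283220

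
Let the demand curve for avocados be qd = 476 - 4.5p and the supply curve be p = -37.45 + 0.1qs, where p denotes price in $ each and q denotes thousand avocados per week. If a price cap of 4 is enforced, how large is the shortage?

Shortage = 43.5

Inverting to quantity form: qs = 374.5 + 10p.
At p = 4: qd = 458 and qs = 414.5.
Shortage = qd - qs = 458 - 414.5 = 43.5.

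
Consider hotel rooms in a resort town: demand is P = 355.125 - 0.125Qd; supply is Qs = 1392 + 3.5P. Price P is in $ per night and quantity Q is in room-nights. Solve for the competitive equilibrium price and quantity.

Solving each curve for Q: Qd = 2841 - 8P.
The market clears where 2841 - 8P = 1392 + 3.5P. Rearranging, 11.5P = 1449, hence P* = 126.
Substitute back: Q* = 2841 - 8(126) = 1833.

P* = 126, Q* = 1833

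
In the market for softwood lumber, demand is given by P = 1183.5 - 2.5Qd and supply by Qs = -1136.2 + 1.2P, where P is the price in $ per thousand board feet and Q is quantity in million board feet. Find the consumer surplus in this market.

Consumer surplus = 6301.25

Rewriting in direct form: Qd = 473.4 - 0.4P.
The market clears where 473.4 - 0.4P = -1136.2 + 1.2P. Rearranging, 1.6P = 1609.6, hence P* = 1006.
Plugging P* into demand: Q* = 473.4 - 0.4(1006) = 71.
Demand choke price (Qd = 0): P = 473.4/0.4 = 1183.5. Consumer surplus = ½ × (1183.5 - 1006) × 71 = 6301.25.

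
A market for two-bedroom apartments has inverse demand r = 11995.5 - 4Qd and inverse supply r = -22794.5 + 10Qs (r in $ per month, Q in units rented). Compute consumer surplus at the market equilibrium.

Consumer surplus = 12350450

Rewriting in direct form: Qd = 2998.875 - 0.25r and Qs = 2279.45 + 0.1r.
Set Qd = Qs: 2998.875 - 0.25r = 2279.45 + 0.1r, so 719.425 = 0.35r and r* = 2055.5.
From the demand curve, Q* = 2998.875 - 0.25(2055.5) = 2485.
Demand choke price (Qd = 0): r = 2998.875/0.25 = 11995.5. Consumer surplus = ½ × (11995.5 - 2055.5) × 2485 = 12350450.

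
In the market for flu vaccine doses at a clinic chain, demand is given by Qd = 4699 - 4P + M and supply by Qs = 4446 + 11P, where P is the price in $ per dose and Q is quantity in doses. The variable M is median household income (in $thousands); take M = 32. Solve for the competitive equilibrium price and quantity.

P* = 19, Q* = 4655

With M = 32, demand is Qd = 4731 - 4P.
At equilibrium Qd = Qs, so 4731 - 4P = 4446 + 11P; collecting terms, 285 = 15P and P* = 19.
Plugging P* into demand: Q* = 4731 - 4(19) = 4655.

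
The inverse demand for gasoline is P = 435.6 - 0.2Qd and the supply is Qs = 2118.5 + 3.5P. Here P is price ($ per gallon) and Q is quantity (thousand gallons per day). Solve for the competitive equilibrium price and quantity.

In direct form, Qd = 2178 - 5P.
Set Qd = Qs: 2178 - 5P = 2118.5 + 3.5P, so 59.5 = 8.5P and P* = 7.
From the demand curve, Q* = 2178 - 5(7) = 2143.

P* = 7, Q* = 2143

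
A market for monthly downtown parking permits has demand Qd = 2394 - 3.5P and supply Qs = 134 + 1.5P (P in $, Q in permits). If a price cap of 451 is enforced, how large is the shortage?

Shortage = 5

At P = 451: Qd = 815.5 and Qs = 810.5.
Shortage = Qd - Qs = 815.5 - 810.5 = 5.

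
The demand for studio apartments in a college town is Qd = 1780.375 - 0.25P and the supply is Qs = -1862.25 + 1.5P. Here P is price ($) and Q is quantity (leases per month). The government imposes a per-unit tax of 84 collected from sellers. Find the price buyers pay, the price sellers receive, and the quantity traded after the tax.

P_b = 2153.5, P_s = 2069.5, Q = 1242

The tax drives a wedge P_b - P_s = 84. Substituting P_s = P_b - 84 into supply: Qs = -1988.25 + 1.5P_b.
Set Qd = Qs: 1780.375 - 0.25P_b = -1988.25 + 1.5P_b, so 3768.625 = 1.75P_b and P_b = 2153.5.
So P_s = 2069.5 and the quantity traded is Q = 1780.375 - 0.25(2153.5) = 1242.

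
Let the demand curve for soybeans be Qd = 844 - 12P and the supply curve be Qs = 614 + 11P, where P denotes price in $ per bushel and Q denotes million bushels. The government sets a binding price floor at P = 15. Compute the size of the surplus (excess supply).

Surplus = 115

With P fixed at 15, quantity demanded is 664 and quantity supplied is 779.
Surplus = Qs - Qd = 779 - 664 = 115.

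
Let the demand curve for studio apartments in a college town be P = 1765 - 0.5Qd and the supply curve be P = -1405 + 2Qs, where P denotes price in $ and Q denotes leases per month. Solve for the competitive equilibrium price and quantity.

P* = 1131, Q* = 1268

In direct form, Qd = 3530 - 2P and Qs = 702.5 + 0.5P.
At equilibrium Qd = Qs, so 3530 - 2P = 702.5 + 0.5P; collecting terms, 2827.5 = 2.5P and P* = 1131.
Substitute back: Q* = 3530 - 2(1131) = 1268.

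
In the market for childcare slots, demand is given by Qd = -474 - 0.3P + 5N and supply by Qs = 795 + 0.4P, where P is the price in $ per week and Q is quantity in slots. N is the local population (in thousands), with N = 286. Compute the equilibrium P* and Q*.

With N = 286, demand is Qd = 956 - 0.3P.
Equating demand and supply, 956 - 0.3P = 795 + 0.4P gives 0.7P = 161, so P* = 230.
Then Q* = 956 - 0.3(230) = 887.

P* = 230, Q* = 887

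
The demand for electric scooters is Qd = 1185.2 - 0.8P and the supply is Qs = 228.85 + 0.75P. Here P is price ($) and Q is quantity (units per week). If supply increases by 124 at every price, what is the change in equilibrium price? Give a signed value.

At equilibrium Qd = Qs, so 1185.2 - 0.8P = 228.85 + 0.75P; collecting terms, 956.35 = 1.55P and P* = 617.
Substitute back: Q* = 1185.2 - 0.8(617) = 691.6.
After the shift, supply is Qs = 352.85 + 0.75P.
Re-solving, 1.55P = 832.35 gives P = 537 and Q = 755.6.
ΔP = 537 - 617 = -80.

ΔP = -80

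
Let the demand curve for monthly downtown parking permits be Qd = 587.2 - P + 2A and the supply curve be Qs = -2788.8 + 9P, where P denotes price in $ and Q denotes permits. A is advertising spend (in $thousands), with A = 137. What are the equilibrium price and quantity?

With A = 137, demand is Qd = 861.2 - P.
Set Qd = Qs: 861.2 - P = -2788.8 + 9P, so 3650 = 10P and P* = 365.
From the demand curve, Q* = 861.2 - 365 = 496.2.

P* = 365, Q* = 496.2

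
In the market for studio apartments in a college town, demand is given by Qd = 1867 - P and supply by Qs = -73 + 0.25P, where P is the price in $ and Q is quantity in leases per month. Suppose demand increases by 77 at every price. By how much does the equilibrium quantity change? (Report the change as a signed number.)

Set Qd = Qs: 1867 - P = -73 + 0.25P, so 1940 = 1.25P and P* = 1552.
Then Q* = 1867 - 1552 = 315.
After the shift, demand is Qd = 1944 - P.
New equilibrium: 2017 = 1.25P, so P = 1613.6 and Q = 330.4.
ΔQ = 330.4 - 315 = 15.4.

ΔQ = 15.4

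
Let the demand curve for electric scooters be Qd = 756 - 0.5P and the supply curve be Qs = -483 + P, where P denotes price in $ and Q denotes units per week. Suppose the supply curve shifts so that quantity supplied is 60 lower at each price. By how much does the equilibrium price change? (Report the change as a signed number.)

ΔP = 40

Equating demand and supply, 756 - 0.5P = -483 + P gives 1.5P = 1239, so P* = 826.
Substitute back: Q* = 756 - 0.5(826) = 343.
After the shift, supply is Qs = -543 + P.
The new intersection has 1299 = 1.5P, i.e. P = 866, Q = 323.
ΔP = 866 - 826 = 40.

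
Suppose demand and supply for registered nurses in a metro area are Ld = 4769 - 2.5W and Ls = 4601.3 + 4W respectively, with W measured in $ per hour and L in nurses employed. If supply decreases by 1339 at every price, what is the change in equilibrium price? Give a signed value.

The market clears where 4769 - 2.5W = 4601.3 + 4W. Rearranging, 6.5W = 167.7, hence W* = 25.8.
Plugging W* into demand: L* = 4769 - 2.5(25.8) = 4704.5.
After the shift, supply is Ls = 3262.3 + 4W.
New equilibrium: 1506.7 = 6.5W, so W = 231.8 and L = 4189.5.
ΔW = 231.8 - 25.8 = 206.

ΔW = 206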